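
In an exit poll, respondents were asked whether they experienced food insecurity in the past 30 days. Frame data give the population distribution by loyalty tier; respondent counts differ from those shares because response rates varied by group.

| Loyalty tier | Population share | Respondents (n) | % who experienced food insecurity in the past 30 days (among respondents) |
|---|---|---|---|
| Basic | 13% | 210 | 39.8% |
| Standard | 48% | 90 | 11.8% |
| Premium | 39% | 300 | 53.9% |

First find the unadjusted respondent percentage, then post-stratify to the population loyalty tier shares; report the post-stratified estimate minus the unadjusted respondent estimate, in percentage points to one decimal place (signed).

-10.8 percentage points

Naive respondent-only estimate (weights = respondent counts):
  (210/600)×39.8 + (90/600)×11.8 + (300/600)×53.9 = 42.65%
Post-stratifying to population shares instead:
  0.13×39.8 + 0.48×11.8 + 0.39×53.9 = 31.859%
Difference = 31.859 − 42.65 = -10.791 pp.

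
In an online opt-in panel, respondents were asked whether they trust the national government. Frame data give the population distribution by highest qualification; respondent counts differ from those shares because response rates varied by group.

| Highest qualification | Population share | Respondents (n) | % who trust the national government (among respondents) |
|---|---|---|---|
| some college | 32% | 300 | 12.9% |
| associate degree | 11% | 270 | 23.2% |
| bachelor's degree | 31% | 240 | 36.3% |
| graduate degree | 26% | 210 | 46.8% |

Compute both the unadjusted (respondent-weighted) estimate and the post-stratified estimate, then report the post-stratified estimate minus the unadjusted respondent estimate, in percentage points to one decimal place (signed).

+2.0 percentage points

Naive respondent-only estimate (weights = respondent counts):
  (300/1020)×12.9 + (270/1020)×23.2 + (240/1020)×36.3 + (210/1020)×46.8 = 28.1118%
Post-stratifying to population shares instead:
  0.32×12.9 + 0.11×23.2 + 0.31×36.3 + 0.26×46.8 = 30.101%
Difference = 30.101 − 28.1118 = 1.9892 pp.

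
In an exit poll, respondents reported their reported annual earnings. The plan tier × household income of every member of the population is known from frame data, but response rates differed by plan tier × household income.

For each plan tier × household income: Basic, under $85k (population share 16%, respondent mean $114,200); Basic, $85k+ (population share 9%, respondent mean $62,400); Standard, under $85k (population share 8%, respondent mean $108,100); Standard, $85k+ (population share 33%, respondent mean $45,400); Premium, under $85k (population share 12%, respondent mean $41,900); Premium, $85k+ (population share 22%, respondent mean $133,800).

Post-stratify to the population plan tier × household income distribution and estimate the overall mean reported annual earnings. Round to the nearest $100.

$82,000

Reweight to the known plan tier × household income distribution:
  Basic, under $85k: 0.16 × 114,200 = 18,272
  Basic, $85k+: 0.09 × 62,400 = 5616
  Standard, under $85k: 0.08 × 108,100 = 8648
  Standard, $85k+: 0.33 × 45,400 = 14,982
  Premium, under $85k: 0.12 × 41,900 = 5028
  Premium, $85k+: 0.22 × 133,800 = 29,436
Post-stratified estimate = 81,982 → $82,000.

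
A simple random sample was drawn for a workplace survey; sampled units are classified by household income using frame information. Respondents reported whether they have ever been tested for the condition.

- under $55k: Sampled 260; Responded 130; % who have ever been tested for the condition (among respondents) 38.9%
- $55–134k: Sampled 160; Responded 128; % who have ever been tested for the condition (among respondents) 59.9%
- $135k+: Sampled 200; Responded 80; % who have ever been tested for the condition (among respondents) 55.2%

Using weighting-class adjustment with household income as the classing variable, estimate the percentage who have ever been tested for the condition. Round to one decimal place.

49.6%

Response rates by class: under $55k 130/260 = 50%, $55–134k 128/160 = 80%, $135k+ 80/200 = 40%.
Inverse-response-rate weighting restores each class to its sampled count, so class totals weight by n_sampled:
  under $55k: 260 × 38.9 = 10,114
  $55–134k: 160 × 59.9 = 9584
  $135k+: 200 × 55.2 = 11,040
Adjusted estimate = 30,738 / 620 = 49.5774 → 49.6%.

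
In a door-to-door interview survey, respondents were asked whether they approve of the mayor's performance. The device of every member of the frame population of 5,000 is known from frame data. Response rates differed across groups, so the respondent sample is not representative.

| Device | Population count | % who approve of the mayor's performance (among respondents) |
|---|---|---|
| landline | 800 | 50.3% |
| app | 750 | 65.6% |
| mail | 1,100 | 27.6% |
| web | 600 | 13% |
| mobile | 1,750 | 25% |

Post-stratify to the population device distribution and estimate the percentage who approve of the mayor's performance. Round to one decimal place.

34.3%

Reweight to the known device distribution:
  landline: (800/5,000) × 50.3 = 8.048
  app: (750/5,000) × 65.6 = 9.84
  mail: (1,100/5,000) × 27.6 = 6.072
  web: (600/5,000) × 13 = 1.56
  mobile: (1,750/5,000) × 25 = 8.75
Post-stratified estimate = 34.27 → 34.3%.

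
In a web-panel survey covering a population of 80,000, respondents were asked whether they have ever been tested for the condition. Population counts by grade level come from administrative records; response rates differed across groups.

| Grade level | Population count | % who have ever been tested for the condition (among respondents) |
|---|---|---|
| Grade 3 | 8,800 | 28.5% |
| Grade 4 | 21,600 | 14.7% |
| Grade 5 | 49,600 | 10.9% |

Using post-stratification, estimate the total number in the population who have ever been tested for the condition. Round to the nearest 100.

11,100

Each cell contributes its population count × the respondent rate:
  Grade 3: 8,800 × 28.5% = 2508
  Grade 4: 21,600 × 14.7% = 3175.2
  Grade 5: 49,600 × 10.9% = 5406.4
Estimated total = 11089.6 → 11,100.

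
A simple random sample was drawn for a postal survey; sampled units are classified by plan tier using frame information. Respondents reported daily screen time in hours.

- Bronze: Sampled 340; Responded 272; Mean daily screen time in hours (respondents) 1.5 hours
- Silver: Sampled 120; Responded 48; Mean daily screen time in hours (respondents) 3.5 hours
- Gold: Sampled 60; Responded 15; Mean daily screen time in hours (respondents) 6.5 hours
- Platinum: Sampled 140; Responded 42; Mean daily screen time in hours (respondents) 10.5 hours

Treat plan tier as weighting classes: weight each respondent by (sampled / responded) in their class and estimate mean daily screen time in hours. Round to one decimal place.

Class response rates: Bronze 272/340 = 80%, Silver 48/120 = 40%, Gold 15/60 = 25%, Platinum 42/140 = 30%.
With weight = n_sampled/n_responded per class, the weighted class total is n_sampled:
  Bronze: 340 × 1.5 = 510
  Silver: 120 × 3.5 = 420
  Gold: 60 × 6.5 = 390
  Platinum: 140 × 10.5 = 1470
Adjusted estimate = 2790 / 660 = 4.22727 → 4.2.

4.2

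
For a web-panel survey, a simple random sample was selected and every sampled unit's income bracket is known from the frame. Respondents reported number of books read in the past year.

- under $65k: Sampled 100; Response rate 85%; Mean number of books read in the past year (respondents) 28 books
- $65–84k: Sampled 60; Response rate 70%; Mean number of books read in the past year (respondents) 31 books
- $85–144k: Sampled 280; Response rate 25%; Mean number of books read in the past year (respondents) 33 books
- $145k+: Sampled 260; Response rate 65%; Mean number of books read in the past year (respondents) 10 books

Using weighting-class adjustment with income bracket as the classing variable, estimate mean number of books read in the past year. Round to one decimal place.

23.6

Each respondent's weight = sampled/responded in their class; summing within a class gives n_sampled, so:
  under $65k: 100 × 28 = 2800
  $65–84k: 60 × 31 = 1860
  $85–144k: 280 × 33 = 9240
  $145k+: 260 × 10 = 2600
Adjusted estimate = 16,500 / 700 = 23.5714 → 23.6.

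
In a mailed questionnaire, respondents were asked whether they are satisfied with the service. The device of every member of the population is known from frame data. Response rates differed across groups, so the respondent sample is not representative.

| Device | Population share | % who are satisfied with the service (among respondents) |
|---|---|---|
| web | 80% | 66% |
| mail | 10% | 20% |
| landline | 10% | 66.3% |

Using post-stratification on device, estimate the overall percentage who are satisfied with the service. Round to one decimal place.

61.4%

Each cell contributes population-share × respondent value:
  web: 0.8 × 66 = 52.8
  mail: 0.1 × 20 = 2
  landline: 0.1 × 66.3 = 6.63
Post-stratified estimate = 61.43 → 61.4%.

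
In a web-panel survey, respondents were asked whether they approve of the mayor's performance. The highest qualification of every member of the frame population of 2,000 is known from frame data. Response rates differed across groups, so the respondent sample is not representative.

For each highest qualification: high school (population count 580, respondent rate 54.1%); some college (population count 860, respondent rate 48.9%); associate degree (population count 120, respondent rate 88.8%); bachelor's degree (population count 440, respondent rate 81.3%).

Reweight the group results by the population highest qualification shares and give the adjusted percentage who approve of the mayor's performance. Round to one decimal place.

Post-stratification weights by population share, not respondent share:
  high school: (580/2,000) × 54.1 = 15.689
  some college: (860/2,000) × 48.9 = 21.027
  associate degree: (120/2,000) × 88.8 = 5.328
  bachelor's degree: (440/2,000) × 81.3 = 17.886
Post-stratified estimate = 59.93 → 59.9%.

59.9%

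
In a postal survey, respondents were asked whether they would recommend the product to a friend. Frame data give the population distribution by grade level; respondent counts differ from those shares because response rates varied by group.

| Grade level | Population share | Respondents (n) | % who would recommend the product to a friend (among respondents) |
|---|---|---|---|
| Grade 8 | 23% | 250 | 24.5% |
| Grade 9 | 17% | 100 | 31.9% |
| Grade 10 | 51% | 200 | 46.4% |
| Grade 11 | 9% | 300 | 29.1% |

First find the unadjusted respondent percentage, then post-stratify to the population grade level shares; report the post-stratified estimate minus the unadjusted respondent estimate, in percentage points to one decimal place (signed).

+5.2 percentage points

Without adjustment, the pooled respondent share is:
  (250/850)×24.5 + (100/850)×31.9 + (200/850)×46.4 + (300/850)×29.1 = 32.1471%
Post-stratifying to population shares instead:
  0.23×24.5 + 0.17×31.9 + 0.51×46.4 + 0.09×29.1 = 37.341%
Difference = 37.341 − 32.1471 = 5.1939 pp.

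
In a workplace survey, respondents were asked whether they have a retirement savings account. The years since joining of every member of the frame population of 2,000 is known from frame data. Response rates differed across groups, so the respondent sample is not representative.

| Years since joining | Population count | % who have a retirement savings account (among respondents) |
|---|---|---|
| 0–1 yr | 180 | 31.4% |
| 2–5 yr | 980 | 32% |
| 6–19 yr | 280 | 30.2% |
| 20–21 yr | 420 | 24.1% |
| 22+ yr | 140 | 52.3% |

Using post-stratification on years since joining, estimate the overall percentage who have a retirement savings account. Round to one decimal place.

Post-stratification weights by population share, not respondent share:
  0–1 yr: (180/2,000) × 31.4 = 2.826
  2–5 yr: (980/2,000) × 32 = 15.68
  6–19 yr: (280/2,000) × 30.2 = 4.228
  20–21 yr: (420/2,000) × 24.1 = 5.061
  22+ yr: (140/2,000) × 52.3 = 3.661
Post-stratified estimate = 31.456 → 31.5%.

31.5%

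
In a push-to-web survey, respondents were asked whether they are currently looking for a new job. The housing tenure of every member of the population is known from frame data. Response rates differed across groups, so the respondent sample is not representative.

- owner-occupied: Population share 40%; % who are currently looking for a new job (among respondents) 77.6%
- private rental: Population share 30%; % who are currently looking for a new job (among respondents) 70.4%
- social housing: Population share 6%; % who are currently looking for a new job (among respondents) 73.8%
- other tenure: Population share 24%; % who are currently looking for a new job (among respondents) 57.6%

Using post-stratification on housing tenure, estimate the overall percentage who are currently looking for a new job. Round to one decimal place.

70.4%

Post-stratification weights by population share, not respondent share:
  owner-occupied: 0.4 × 77.6 = 31.04
  private rental: 0.3 × 70.4 = 21.12
  social housing: 0.06 × 73.8 = 4.428
  other tenure: 0.24 × 57.6 = 13.824
Post-stratified estimate = 70.412 → 70.4%.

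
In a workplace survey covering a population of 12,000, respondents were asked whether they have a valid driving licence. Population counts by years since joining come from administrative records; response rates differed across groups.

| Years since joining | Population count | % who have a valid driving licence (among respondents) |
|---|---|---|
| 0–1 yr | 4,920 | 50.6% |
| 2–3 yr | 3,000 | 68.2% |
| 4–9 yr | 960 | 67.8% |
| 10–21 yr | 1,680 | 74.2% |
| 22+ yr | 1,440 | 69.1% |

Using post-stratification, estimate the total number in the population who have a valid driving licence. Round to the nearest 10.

Each cell contributes its population count × the respondent rate:
  0–1 yr: 4,920 × 50.6% = 2489.52
  2–3 yr: 3,000 × 68.2% = 2046
  4–9 yr: 960 × 67.8% = 650.88
  10–21 yr: 1,680 × 74.2% = 1246.56
  22+ yr: 1,440 × 69.1% = 995.04
Estimated total = 7428 → 7,430.

7,430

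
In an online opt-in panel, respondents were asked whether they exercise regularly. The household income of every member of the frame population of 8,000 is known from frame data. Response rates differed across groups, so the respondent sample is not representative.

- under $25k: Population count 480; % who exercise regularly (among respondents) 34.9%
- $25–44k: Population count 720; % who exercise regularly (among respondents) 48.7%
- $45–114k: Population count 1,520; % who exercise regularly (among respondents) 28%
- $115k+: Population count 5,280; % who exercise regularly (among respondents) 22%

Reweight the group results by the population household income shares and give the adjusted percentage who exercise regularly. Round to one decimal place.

26.3%

Post-stratification weights by population share, not respondent share:
  under $25k: (480/8,000) × 34.9 = 2.094
  $25–44k: (720/8,000) × 48.7 = 4.383
  $45–114k: (1,520/8,000) × 28 = 5.32
  $115k+: (5,280/8,000) × 22 = 14.52
Post-stratified estimate = 26.317 → 26.3%.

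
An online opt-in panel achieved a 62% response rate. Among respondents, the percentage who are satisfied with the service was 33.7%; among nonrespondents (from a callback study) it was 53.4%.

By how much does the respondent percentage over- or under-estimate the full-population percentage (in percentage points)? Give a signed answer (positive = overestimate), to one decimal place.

-7.5 percentage points

Nonresponse fraction = 1 − 0.62 = 0.38.
Bias = (nonresponse fraction) × (respondent percentage − nonrespondent percentage)
     = 0.38 × (33.7 − 53.4) = 0.38 × -19.7 = -7.486.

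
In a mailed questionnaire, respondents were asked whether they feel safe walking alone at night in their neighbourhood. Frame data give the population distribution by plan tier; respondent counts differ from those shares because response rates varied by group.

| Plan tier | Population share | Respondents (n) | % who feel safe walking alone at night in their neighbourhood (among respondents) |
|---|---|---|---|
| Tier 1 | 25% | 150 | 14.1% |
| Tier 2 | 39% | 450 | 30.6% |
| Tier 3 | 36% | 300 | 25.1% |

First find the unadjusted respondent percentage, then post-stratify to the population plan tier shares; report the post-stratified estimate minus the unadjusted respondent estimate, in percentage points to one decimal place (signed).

Naive respondent-only estimate (weights = respondent counts):
  (150/900)×14.1 + (450/900)×30.6 + (300/900)×25.1 = 26.0167%
Post-stratified estimate weights by population shares:
  0.25×14.1 + 0.39×30.6 + 0.36×25.1 = 24.495%
Difference = 24.495 − 26.0167 = -1.5217 pp.

-1.5 percentage points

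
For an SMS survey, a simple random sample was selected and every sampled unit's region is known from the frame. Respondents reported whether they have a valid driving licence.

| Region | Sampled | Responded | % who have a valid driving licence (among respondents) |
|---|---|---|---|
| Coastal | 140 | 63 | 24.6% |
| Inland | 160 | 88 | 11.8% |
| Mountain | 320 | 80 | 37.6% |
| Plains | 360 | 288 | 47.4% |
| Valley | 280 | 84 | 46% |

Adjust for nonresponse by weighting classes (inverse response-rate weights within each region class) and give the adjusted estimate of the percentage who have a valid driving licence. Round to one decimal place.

Class response rates: Coastal 63/140 = 45%, Inland 88/160 = 55%, Mountain 80/320 = 25%, Plains 288/360 = 80%, Valley 84/280 = 30%.
With weight = n_sampled/n_responded per class, the weighted class total is n_sampled:
  Coastal: 140 × 24.6 = 3444
  Inland: 160 × 11.8 = 1888
  Mountain: 320 × 37.6 = 12,032
  Plains: 360 × 47.4 = 17,064
  Valley: 280 × 46 = 12,880
Adjusted estimate = 47,308 / 1,260 = 37.546 → 37.5%.

37.5%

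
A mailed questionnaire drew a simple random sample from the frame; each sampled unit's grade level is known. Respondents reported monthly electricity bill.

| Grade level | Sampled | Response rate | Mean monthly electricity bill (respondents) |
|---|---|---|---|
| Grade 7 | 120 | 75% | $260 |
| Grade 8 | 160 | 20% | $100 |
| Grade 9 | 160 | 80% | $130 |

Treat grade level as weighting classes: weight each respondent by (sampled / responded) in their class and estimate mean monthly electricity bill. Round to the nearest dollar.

Inverse-response-rate weighting restores each class to its sampled count, so class totals weight by n_sampled:
  Grade 7: 120 × 260 = 31,200
  Grade 8: 160 × 100 = 16,000
  Grade 9: 160 × 130 = 20,800
Adjusted estimate = 68,000 / 440 = 154.545 → $155.

$155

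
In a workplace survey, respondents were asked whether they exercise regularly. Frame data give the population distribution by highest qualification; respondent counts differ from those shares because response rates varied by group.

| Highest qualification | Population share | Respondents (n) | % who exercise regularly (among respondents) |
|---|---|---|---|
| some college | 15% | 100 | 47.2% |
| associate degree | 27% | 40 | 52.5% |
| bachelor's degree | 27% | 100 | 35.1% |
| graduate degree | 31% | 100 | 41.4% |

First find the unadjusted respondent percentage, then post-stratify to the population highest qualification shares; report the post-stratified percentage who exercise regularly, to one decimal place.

43.6%

Unadjusted (pooled respondent) estimate weights by respondent counts:
  (100/340)×47.2 + (40/340)×52.5 + (100/340)×35.1 + (100/340)×41.4 = 42.5588%
Post-stratifying to population shares instead:
  0.15×47.2 + 0.27×52.5 + 0.27×35.1 + 0.31×41.4 = 43.566%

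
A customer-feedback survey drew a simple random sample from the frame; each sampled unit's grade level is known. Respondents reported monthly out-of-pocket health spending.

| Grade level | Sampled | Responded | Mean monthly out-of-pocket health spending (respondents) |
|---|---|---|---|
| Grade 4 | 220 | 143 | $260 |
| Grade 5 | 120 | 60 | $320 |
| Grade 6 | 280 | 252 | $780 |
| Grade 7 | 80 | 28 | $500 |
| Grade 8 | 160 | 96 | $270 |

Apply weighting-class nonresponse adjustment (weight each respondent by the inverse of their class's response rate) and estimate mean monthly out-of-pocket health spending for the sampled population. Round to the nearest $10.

Response rates by class: Grade 4 143/220 = 65%, Grade 5 60/120 = 50%, Grade 6 252/280 = 90%, Grade 7 28/80 = 35%, Grade 8 96/160 = 60%.
Inverse-response-rate weighting restores each class to its sampled count, so class totals weight by n_sampled:
  Grade 4: 220 × 260 = 57,200
  Grade 5: 120 × 320 = 38,400
  Grade 6: 280 × 780 = 218,400
  Grade 7: 80 × 500 = 40,000
  Grade 8: 160 × 270 = 43,200
Adjusted estimate = 397,200 / 860 = 461.86 → $460.

$460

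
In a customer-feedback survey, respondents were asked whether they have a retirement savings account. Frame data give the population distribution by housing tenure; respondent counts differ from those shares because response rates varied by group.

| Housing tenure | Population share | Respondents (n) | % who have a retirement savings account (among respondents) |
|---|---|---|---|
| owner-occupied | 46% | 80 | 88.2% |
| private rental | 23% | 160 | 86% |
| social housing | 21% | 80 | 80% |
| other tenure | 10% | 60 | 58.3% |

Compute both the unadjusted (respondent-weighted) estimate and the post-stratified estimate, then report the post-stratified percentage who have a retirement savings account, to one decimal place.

Naive respondent-only estimate (weights = respondent counts):
  (80/380)×88.2 + (160/380)×86 + (80/380)×80 + (60/380)×58.3 = 80.8263%
Post-stratifying to population shares instead:
  0.46×88.2 + 0.23×86 + 0.21×80 + 0.1×58.3 = 82.982%

83.0%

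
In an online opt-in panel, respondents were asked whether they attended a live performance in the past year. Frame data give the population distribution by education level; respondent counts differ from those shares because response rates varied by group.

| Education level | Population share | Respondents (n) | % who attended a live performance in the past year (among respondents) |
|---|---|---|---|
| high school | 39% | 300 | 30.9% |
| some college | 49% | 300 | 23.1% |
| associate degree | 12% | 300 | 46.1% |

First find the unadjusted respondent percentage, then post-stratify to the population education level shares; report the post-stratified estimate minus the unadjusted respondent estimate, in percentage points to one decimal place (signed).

Unadjusted (pooled respondent) estimate weights by respondent counts:
  (300/900)×30.9 + (300/900)×23.1 + (300/900)×46.1 = 33.3667%
Reweighting by population education level shares:
  0.39×30.9 + 0.49×23.1 + 0.12×46.1 = 28.902%
Difference = 28.902 − 33.3667 = -4.4647 pp.

-4.5 percentage points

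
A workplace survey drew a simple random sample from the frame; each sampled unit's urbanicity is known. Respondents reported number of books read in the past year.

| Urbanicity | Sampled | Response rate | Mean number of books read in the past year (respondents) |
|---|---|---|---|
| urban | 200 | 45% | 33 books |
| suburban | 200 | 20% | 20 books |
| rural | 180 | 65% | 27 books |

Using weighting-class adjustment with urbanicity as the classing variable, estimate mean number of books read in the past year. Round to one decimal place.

26.7

Each respondent's weight = sampled/responded in their class; summing within a class gives n_sampled, so:
  urban: 200 × 33 = 6600
  suburban: 200 × 20 = 4000
  rural: 180 × 27 = 4860
Adjusted estimate = 15,460 / 580 = 26.6552 → 26.7.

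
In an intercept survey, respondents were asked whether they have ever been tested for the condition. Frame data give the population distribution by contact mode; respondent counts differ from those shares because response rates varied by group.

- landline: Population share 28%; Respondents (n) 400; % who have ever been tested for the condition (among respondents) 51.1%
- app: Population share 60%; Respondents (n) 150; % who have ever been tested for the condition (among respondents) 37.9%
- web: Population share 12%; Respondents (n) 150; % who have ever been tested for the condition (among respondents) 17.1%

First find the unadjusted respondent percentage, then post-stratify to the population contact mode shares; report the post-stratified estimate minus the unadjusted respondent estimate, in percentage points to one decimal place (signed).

-1.9 percentage points

Naive respondent-only estimate (weights = respondent counts):
  (400/700)×51.1 + (150/700)×37.9 + (150/700)×17.1 = 40.9857%
Reweighting by population contact mode shares:
  0.28×51.1 + 0.6×37.9 + 0.12×17.1 = 39.1%
Difference = 39.1 − 40.9857 = -1.8857 pp.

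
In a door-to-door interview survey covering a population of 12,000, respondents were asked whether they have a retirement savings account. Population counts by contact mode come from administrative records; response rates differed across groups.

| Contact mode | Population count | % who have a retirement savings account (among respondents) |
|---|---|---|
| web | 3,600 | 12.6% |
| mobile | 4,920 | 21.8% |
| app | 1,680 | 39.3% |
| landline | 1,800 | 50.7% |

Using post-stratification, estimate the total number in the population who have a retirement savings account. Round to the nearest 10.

3,100

Estimated count per cell = population count × respondent percentage:
  web: 3,600 × 12.6% = 453.6
  mobile: 4,920 × 21.8% = 1072.56
  app: 1,680 × 39.3% = 660.24
  landline: 1,800 × 50.7% = 912.6
Estimated total = 3099 → 3,100.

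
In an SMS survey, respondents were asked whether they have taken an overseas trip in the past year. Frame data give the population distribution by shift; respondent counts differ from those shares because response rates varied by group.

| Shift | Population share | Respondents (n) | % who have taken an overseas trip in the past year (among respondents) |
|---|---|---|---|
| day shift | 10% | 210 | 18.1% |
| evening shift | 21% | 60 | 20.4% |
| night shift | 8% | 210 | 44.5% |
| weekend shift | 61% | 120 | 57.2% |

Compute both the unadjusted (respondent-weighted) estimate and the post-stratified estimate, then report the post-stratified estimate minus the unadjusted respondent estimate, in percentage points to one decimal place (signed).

+9.2 percentage points

Unadjusted (pooled respondent) estimate weights by respondent counts:
  (210/600)×18.1 + (60/600)×20.4 + (210/600)×44.5 + (120/600)×57.2 = 35.39%
Reweighting by population shift shares:
  0.1×18.1 + 0.21×20.4 + 0.08×44.5 + 0.61×57.2 = 44.546%
Difference = 44.546 − 35.39 = 9.156 pp.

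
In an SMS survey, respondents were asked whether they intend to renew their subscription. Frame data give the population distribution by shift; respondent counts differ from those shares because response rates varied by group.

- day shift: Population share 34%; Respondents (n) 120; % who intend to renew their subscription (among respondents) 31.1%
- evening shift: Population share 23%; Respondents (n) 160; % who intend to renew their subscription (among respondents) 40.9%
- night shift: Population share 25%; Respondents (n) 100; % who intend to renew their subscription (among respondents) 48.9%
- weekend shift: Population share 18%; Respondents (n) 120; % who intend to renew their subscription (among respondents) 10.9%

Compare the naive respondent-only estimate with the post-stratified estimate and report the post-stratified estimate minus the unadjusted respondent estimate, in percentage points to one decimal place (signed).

+1.2 percentage points

Naive respondent-only estimate (weights = respondent counts):
  (120/500)×31.1 + (160/500)×40.9 + (100/500)×48.9 + (120/500)×10.9 = 32.948%
Post-stratifying to population shares instead:
  0.34×31.1 + 0.23×40.9 + 0.25×48.9 + 0.18×10.9 = 34.168%
Difference = 34.168 − 32.948 = 1.22 pp.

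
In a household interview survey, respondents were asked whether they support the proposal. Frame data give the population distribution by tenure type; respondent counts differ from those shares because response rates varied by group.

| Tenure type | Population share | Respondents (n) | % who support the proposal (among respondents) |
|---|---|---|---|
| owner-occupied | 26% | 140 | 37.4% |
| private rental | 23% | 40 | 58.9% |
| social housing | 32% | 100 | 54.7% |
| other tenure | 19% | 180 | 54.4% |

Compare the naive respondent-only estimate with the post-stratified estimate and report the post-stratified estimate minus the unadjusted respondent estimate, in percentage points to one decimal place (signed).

Unadjusted (pooled respondent) estimate weights by respondent counts:
  (140/460)×37.4 + (40/460)×58.9 + (100/460)×54.7 + (180/460)×54.4 = 49.6826%
Reweighting by population tenure type shares:
  0.26×37.4 + 0.23×58.9 + 0.32×54.7 + 0.19×54.4 = 51.111%
Difference = 51.111 − 49.6826 = 1.4284 pp.

+1.4 percentage points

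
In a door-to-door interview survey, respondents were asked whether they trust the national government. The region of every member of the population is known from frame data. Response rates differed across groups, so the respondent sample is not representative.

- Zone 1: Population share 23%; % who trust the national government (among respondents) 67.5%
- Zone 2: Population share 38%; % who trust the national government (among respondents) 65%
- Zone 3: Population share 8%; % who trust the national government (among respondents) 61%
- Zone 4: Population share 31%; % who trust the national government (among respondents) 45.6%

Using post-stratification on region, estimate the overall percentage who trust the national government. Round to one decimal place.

59.2%

Each cell contributes population-share × respondent value:
  Zone 1: 0.23 × 67.5 = 15.525
  Zone 2: 0.38 × 65 = 24.7
  Zone 3: 0.08 × 61 = 4.88
  Zone 4: 0.31 × 45.6 = 14.136
Post-stratified estimate = 59.241 → 59.2%.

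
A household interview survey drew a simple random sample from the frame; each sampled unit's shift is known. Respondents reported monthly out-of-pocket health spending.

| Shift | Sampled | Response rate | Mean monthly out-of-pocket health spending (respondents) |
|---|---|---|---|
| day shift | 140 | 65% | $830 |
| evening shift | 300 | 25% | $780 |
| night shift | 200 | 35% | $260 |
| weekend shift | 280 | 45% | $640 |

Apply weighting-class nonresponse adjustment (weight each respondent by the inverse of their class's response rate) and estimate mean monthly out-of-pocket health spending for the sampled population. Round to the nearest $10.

$630

Each respondent's weight = sampled/responded in their class; summing within a class gives n_sampled, so:
  day shift: 140 × 830 = 116,200
  evening shift: 300 × 780 = 234,000
  night shift: 200 × 260 = 52,000
  weekend shift: 280 × 640 = 179,200
Adjusted estimate = 581,400 / 920 = 631.957 → $630.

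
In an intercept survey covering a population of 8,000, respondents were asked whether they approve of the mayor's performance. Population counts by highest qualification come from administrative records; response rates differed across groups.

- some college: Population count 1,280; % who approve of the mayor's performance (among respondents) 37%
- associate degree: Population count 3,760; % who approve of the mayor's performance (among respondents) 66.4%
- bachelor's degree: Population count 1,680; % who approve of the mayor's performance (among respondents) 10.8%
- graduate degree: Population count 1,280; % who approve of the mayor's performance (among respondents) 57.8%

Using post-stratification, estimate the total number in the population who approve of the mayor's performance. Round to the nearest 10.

3,890

Each cell contributes its population count × the respondent rate:
  some college: 1,280 × 37% = 473.6
  associate degree: 3,760 × 66.4% = 2496.64
  bachelor's degree: 1,680 × 10.8% = 181.44
  graduate degree: 1,280 × 57.8% = 739.84
Estimated total = 3891.52 → 3,890.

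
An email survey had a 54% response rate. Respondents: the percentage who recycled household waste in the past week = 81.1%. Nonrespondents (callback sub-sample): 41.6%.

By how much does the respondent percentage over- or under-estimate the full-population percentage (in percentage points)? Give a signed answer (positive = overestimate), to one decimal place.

+18.2 percentage points

Nonresponse fraction = 1 − 0.54 = 0.46.
Bias = (nonresponse fraction) × (respondent percentage − nonrespondent percentage)
     = 0.46 × (81.1 − 41.6) = 0.46 × 39.5 = 18.17.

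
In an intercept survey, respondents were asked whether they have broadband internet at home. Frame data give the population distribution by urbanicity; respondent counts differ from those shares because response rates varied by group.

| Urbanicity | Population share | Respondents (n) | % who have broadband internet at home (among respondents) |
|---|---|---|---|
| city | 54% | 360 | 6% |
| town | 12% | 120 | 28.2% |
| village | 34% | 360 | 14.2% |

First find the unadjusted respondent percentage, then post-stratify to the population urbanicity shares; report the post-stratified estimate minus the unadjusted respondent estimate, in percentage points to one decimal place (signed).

Unadjusted (pooled respondent) estimate weights by respondent counts:
  (360/840)×6 + (120/840)×28.2 + (360/840)×14.2 = 12.6857%
Post-stratifying to population shares instead:
  0.54×6 + 0.12×28.2 + 0.34×14.2 = 11.452%
Difference = 11.452 − 12.6857 = -1.2337 pp.

-1.2 percentage points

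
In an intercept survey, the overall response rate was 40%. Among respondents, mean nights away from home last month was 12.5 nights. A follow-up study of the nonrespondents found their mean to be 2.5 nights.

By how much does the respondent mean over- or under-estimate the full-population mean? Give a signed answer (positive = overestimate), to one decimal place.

+6.0

Nonresponse fraction = 1 − 0.4 = 0.6.
Bias = (nonresponse fraction) × (respondent mean − nonrespondent mean)
     = 0.6 × (12.5 − 2.5) = 0.6 × 10 = 6.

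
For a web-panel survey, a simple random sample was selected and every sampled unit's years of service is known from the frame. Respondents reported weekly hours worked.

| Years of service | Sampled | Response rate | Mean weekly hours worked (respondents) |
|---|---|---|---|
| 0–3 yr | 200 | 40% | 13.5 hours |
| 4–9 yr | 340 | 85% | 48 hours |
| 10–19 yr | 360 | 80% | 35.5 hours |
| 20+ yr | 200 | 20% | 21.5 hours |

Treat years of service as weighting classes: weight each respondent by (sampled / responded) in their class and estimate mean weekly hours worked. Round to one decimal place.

32.8

Inverse-response-rate weighting restores each class to its sampled count, so class totals weight by n_sampled:
  0–3 yr: 200 × 13.5 = 2700
  4–9 yr: 340 × 48 = 16,320
  10–19 yr: 360 × 35.5 = 12,780
  20+ yr: 200 × 21.5 = 4300
Adjusted estimate = 36,100 / 1,100 = 32.8182 → 32.8.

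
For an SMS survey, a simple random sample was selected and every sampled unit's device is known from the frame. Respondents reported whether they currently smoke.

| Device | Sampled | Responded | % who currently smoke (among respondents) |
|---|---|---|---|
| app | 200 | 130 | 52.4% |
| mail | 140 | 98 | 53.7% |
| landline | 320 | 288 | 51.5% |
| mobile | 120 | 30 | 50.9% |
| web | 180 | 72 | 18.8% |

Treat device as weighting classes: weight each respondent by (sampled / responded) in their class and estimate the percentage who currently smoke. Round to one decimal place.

45.8%

Class response rates: app 130/200 = 65%, mail 98/140 = 70%, landline 288/320 = 90%, mobile 30/120 = 25%, web 72/180 = 40%.
Weighting each respondent by the inverse class response rate inflates each class back to its sampled size, so the class weight is n_sampled:
  app: 200 × 52.4 = 10,480
  mail: 140 × 53.7 = 7518
  landline: 320 × 51.5 = 16,480
  mobile: 120 × 50.9 = 6108
  web: 180 × 18.8 = 3384
Adjusted estimate = 43,970 / 960 = 45.8021 → 45.8%.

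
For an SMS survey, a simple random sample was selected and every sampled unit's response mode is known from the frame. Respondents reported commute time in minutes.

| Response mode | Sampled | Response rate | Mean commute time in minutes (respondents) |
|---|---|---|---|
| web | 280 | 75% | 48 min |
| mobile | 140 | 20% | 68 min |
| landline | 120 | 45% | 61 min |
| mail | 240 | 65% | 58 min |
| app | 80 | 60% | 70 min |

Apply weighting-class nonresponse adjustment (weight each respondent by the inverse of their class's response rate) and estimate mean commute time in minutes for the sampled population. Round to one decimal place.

Weighting each respondent by the inverse class response rate inflates each class back to its sampled size, so the class weight is n_sampled:
  web: 280 × 48 = 13,440
  mobile: 140 × 68 = 9520
  landline: 120 × 61 = 7320
  mail: 240 × 58 = 13,920
  app: 80 × 70 = 5600
Adjusted estimate = 49,800 / 860 = 57.907 → 57.9.

57.9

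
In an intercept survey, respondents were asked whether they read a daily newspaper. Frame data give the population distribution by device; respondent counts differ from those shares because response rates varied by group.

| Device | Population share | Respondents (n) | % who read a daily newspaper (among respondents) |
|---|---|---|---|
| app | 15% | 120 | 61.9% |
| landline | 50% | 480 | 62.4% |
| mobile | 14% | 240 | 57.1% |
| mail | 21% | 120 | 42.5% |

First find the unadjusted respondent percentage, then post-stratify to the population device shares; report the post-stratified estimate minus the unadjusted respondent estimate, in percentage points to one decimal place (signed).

-1.1 percentage points

Without adjustment, the pooled respondent share is:
  (120/960)×61.9 + (480/960)×62.4 + (240/960)×57.1 + (120/960)×42.5 = 58.525%
Reweighting by population device shares:
  0.15×61.9 + 0.5×62.4 + 0.14×57.1 + 0.21×42.5 = 57.404%
Difference = 57.404 − 58.525 = -1.121 pp.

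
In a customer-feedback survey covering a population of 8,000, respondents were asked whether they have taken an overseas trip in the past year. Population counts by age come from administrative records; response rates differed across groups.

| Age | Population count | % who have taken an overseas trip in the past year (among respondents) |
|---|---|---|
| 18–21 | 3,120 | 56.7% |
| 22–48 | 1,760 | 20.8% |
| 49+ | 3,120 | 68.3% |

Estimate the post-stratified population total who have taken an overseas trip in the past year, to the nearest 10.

4,270

Estimated count per cell = population count × respondent percentage:
  18–21: 3,120 × 56.7% = 1769.04
  22–48: 1,760 × 20.8% = 366.08
  49+: 3,120 × 68.3% = 2130.96
Estimated total = 4266.08 → 4,270.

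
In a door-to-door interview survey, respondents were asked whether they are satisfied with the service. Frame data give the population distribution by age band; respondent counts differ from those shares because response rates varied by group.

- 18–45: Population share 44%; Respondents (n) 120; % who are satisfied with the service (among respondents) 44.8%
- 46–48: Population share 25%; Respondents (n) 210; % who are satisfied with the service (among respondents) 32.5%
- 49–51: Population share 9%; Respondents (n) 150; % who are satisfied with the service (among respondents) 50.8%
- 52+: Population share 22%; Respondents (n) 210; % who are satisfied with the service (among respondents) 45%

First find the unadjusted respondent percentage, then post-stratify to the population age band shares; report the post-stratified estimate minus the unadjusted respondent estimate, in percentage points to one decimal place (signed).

-0.1 percentage points

Unadjusted (pooled respondent) estimate weights by respondent counts:
  (120/690)×44.8 + (210/690)×32.5 + (150/690)×50.8 + (210/690)×45 = 42.4217%
Reweighting by population age band shares:
  0.44×44.8 + 0.25×32.5 + 0.09×50.8 + 0.22×45 = 42.309%
Difference = 42.309 − 42.4217 = -0.1127 pp.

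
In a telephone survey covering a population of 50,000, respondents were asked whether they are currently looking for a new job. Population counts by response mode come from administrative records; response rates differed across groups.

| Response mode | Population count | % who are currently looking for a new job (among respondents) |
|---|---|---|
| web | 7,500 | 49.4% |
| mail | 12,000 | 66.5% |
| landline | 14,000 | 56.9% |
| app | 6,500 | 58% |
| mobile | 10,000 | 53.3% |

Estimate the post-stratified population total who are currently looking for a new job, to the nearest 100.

28,800

Each cell contributes its population count × the respondent rate:
  web: 7,500 × 49.4% = 3705
  mail: 12,000 × 66.5% = 7980
  landline: 14,000 × 56.9% = 7966
  app: 6,500 × 58% = 3770
  mobile: 10,000 × 53.3% = 5330
Estimated total = 28,751 → 28,800.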